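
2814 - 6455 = -3641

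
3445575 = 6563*525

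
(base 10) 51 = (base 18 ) 2F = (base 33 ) 1i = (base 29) 1m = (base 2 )110011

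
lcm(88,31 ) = 2728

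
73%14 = 3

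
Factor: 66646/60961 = 2^1*47^1*709^1 *60961^( - 1 ) 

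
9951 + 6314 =16265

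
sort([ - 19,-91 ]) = [ - 91, - 19]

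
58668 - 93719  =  - 35051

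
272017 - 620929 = -348912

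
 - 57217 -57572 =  -114789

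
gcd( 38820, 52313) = 1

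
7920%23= 8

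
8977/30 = 8977/30 = 299.23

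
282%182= 100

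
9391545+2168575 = 11560120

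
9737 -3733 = 6004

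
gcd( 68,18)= 2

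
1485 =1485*1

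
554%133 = 22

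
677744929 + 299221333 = 976966262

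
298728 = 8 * 37341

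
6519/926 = 6519/926 = 7.04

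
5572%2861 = 2711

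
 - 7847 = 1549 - 9396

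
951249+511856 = 1463105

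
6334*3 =19002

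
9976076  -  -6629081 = 16605157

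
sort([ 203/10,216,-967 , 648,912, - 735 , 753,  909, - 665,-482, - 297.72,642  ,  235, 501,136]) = [ - 967,-735, - 665, - 482, - 297.72, 203/10,136,216,  235,  501,  642,648,753,909  ,  912] 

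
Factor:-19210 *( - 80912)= 2^5*5^1 *13^1*17^1*113^1*389^1 = 1554319520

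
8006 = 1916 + 6090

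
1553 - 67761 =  - 66208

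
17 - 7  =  10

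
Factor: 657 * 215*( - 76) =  - 10735380 = -2^2 *3^2 * 5^1*19^1 * 43^1  *  73^1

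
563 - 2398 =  - 1835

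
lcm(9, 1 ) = 9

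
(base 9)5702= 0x1076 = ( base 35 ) 3fe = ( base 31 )4bt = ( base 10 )4214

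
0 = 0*4065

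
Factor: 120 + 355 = 475  =  5^2* 19^1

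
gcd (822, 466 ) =2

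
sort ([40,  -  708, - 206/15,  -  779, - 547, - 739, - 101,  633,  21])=[-779 ,-739, - 708, - 547, - 101, - 206/15,  21, 40 , 633 ] 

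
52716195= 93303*565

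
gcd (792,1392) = 24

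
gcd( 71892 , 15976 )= 7988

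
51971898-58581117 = -6609219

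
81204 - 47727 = 33477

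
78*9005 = 702390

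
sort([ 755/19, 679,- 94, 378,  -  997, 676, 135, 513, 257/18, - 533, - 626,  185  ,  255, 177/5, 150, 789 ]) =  [ - 997, - 626, - 533, - 94, 257/18 , 177/5,755/19, 135 , 150 , 185, 255, 378, 513,676, 679, 789 ] 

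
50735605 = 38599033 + 12136572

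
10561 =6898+3663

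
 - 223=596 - 819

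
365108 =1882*194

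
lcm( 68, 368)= 6256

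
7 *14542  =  101794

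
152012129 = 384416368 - 232404239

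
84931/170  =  499 + 101/170   =  499.59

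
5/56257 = 5/56257 = 0.00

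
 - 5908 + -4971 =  - 10879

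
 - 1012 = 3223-4235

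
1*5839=5839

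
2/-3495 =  - 2/3495 =-0.00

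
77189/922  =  83 + 663/922 = 83.72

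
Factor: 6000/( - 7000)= - 6/7 = - 2^1* 3^1 * 7^ ( -1)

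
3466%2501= 965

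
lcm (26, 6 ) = 78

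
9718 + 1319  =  11037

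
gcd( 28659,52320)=3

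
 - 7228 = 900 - 8128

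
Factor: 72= 2^3*3^2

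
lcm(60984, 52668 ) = 1158696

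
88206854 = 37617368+50589486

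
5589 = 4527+1062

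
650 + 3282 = 3932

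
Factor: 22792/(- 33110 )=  - 148/215=- 2^2*5^( - 1)*37^1*43^(  -  1) 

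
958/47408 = 479/23704 = 0.02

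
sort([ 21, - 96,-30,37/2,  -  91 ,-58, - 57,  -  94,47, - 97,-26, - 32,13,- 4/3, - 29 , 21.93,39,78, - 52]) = [ - 97, - 96,-94, - 91,-58,  -  57, - 52,-32, - 30,-29, - 26,-4/3,13,37/2, 21,21.93,39,47,78 ] 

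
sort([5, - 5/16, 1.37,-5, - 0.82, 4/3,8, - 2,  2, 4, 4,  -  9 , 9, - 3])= [  -  9, - 5 , - 3,-2, -0.82 , - 5/16 , 4/3,1.37, 2, 4,4, 5, 8,9] 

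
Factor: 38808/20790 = 28/15 = 2^2 *3^(- 1) * 5^( - 1)*7^1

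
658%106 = 22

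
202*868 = 175336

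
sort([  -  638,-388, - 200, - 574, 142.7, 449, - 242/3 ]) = [  -  638 , - 574, - 388, - 200, - 242/3,142.7,449]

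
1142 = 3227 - 2085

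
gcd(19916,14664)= 52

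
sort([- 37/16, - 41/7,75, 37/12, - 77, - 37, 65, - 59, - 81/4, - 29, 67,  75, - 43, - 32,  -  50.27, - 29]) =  [ - 77, - 59, - 50.27, - 43,-37, - 32,  -  29, - 29, - 81/4, - 41/7, - 37/16, 37/12 , 65, 67,  75,75 ] 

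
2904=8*363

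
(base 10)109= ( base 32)3D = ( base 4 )1231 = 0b1101101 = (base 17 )67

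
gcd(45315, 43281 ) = 9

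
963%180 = 63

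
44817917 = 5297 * 8461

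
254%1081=254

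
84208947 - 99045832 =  - 14836885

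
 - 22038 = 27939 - 49977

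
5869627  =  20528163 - 14658536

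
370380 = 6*61730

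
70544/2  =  35272 = 35272.00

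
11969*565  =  6762485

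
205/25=41/5 = 8.20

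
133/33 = 4 + 1/33 = 4.03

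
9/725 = 9/725 = 0.01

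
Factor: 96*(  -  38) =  - 3648 =- 2^6*3^1  *19^1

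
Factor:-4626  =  -2^1 * 3^2 * 257^1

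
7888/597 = 13 +127/597 = 13.21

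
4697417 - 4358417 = 339000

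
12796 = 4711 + 8085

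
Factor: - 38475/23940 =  - 2^( - 2)*3^2*5^1*7^(- 1) = - 45/28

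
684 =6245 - 5561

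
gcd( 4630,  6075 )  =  5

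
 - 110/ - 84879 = 110/84879 = 0.00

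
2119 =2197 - 78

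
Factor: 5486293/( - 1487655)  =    -  3^(  -  2)*5^( - 1)*13^( - 1 )*2543^(- 1 )*5486293^1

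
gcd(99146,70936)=2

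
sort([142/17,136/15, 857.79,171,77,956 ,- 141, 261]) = [ - 141,142/17, 136/15, 77 , 171, 261  ,  857.79 , 956] 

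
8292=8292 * 1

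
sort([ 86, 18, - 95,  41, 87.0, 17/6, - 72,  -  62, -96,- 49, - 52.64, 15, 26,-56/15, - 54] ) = [ - 96, - 95, -72, - 62, - 54, - 52.64,-49,  -  56/15,17/6,15,  18,  26,41, 86, 87.0]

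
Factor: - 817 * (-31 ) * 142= 3596434=2^1  *19^1* 31^1*43^1 * 71^1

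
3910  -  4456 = -546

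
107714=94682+13032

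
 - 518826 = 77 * ( -6738)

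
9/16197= 3/5399 = 0.00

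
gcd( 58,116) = 58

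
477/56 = 8 + 29/56 = 8.52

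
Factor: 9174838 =2^1*23^1* 199453^1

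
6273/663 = 9 + 6/13 = 9.46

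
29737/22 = 29737/22= 1351.68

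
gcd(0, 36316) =36316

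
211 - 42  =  169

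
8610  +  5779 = 14389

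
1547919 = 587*2637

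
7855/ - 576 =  - 7855/576=- 13.64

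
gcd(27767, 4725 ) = 1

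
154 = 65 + 89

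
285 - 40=245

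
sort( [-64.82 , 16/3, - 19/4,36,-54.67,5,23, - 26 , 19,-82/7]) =[ - 64.82, - 54.67, - 26, - 82/7, - 19/4, 5 , 16/3 , 19, 23, 36]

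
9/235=9/235 = 0.04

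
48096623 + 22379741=70476364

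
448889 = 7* 64127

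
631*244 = 153964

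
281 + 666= 947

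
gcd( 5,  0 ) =5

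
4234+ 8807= 13041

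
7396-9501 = - 2105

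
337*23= 7751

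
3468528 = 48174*72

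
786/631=786/631 = 1.25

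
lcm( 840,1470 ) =5880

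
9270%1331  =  1284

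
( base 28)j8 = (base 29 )II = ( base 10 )540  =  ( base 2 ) 1000011100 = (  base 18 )1c0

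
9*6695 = 60255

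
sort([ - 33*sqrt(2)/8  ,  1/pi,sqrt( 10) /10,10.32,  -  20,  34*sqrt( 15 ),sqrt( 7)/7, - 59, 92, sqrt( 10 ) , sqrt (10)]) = [-59, - 20, - 33 *sqrt(2)/8, sqrt( 10)/10,1/pi,sqrt( 7)/7,sqrt ( 10),sqrt ( 10 ), 10.32,92, 34*sqrt(15)] 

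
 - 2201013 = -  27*81519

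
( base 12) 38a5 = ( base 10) 6461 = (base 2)1100100111101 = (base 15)1dab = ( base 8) 14475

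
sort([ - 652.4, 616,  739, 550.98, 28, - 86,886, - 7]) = [  -  652.4, - 86,- 7, 28, 550.98, 616, 739, 886]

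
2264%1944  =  320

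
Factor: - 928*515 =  - 477920 = -  2^5*5^1*29^1*103^1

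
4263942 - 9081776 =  - 4817834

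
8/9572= 2/2393=0.00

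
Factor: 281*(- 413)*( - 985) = 114312205 =5^1*7^1*59^1*197^1*281^1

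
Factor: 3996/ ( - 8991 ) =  - 4/9 = - 2^2*3^( - 2)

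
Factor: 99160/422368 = 2^( - 2)*5^1 * 37^1*197^( - 1) = 185/788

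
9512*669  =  6363528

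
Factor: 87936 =2^7*3^1* 229^1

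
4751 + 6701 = 11452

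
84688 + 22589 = 107277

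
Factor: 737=11^1*67^1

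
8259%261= 168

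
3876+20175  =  24051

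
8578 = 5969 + 2609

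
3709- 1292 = 2417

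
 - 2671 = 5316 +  - 7987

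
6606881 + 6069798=12676679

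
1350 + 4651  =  6001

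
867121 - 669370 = 197751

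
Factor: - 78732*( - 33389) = 2^2*3^9 * 173^1  *193^1 = 2628782748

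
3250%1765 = 1485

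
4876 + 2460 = 7336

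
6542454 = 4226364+2316090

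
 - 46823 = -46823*1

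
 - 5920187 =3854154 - 9774341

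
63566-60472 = 3094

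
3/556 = 3/556 = 0.01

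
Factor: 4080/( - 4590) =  - 8/9 = - 2^3*3^( -2)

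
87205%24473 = 13786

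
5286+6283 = 11569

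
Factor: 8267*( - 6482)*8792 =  - 2^4  *7^3 * 157^1*463^1* 1181^1 = - 471134213648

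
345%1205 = 345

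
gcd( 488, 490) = 2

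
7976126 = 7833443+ 142683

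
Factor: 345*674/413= 2^1*3^1*5^1*7^ (-1)*23^1*59^(  -  1)*337^1= 232530/413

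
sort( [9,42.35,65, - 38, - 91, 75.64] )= [-91 , - 38, 9, 42.35,65  ,  75.64]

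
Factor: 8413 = 47^1*179^1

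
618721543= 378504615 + 240216928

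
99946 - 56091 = 43855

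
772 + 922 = 1694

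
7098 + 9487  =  16585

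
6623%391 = 367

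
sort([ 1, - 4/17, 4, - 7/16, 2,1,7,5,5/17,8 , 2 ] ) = [ - 7/16, - 4/17,5/17,1, 1, 2,2,4,5,7,8]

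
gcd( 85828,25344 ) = 4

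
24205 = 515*47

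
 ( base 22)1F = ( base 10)37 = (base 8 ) 45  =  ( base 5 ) 122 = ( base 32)15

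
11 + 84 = 95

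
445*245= 109025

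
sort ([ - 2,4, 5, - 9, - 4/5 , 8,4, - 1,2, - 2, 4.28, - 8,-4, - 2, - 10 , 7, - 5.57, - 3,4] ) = [ - 10, -9, - 8,-5.57, - 4 , - 3, - 2 , - 2, - 2, - 1, - 4/5, 2,  4 , 4,  4, 4.28,5,7,8] 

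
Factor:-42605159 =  - 461^1*92419^1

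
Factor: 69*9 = 621 = 3^3 * 23^1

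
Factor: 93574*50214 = 2^2*3^1*13^1*59^1*61^1*8369^1 = 4698724836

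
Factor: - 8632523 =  - 8632523^1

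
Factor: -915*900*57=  -2^2 * 3^4 * 5^3*19^1*61^1 = - 46939500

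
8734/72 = 121+11/36 = 121.31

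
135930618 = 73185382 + 62745236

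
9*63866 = 574794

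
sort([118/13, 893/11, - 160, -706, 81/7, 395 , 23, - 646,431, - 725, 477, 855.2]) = [  -  725, - 706,-646, - 160, 118/13, 81/7,23, 893/11,  395, 431,477, 855.2]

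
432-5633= - 5201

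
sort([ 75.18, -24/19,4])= [ - 24/19,4,75.18]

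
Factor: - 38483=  - 29^1*1327^1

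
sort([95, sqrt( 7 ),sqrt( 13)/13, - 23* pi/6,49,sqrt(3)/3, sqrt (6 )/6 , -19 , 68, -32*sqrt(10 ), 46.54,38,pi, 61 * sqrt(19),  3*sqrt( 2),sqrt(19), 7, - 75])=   [- 32*sqrt ( 10),  -  75,-19,-23*pi/6, sqrt( 13 )/13  ,  sqrt(6)/6, sqrt( 3) /3,  sqrt( 7 ) , pi,3 * sqrt( 2 ),  sqrt ( 19),7, 38,46.54,  49,  68,95,  61 * sqrt(19 )]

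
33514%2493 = 1105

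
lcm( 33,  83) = 2739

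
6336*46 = 291456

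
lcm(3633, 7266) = 7266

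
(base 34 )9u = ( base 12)240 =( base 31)AQ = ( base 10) 336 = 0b101010000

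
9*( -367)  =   - 3303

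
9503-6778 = 2725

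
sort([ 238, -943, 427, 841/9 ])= [ - 943, 841/9,238 , 427]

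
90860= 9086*10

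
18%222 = 18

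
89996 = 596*151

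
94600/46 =2056 + 12/23 = 2056.52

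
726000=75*9680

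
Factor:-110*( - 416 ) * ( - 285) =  - 2^6*3^1 * 5^2*11^1*13^1* 19^1 = -13041600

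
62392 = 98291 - 35899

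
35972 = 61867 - 25895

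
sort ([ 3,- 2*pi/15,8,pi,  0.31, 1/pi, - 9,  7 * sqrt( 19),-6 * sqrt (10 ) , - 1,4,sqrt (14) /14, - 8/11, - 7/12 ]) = [-6*sqrt (10 ) , - 9,-1, - 8/11,  -  7/12, - 2 * pi/15,sqrt (14)/14, 0.31,  1/pi, 3, pi,  4, 8, 7* sqrt ( 19) ]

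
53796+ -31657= 22139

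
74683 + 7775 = 82458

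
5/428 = 5/428 = 0.01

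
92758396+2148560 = 94906956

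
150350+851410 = 1001760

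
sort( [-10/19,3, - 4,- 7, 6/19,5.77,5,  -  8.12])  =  [ - 8.12, - 7,-4,  -  10/19 , 6/19 , 3,5 , 5.77]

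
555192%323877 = 231315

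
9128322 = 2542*3591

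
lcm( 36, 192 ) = 576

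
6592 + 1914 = 8506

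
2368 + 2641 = 5009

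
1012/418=2 + 8/19 = 2.42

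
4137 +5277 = 9414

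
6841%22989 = 6841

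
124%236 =124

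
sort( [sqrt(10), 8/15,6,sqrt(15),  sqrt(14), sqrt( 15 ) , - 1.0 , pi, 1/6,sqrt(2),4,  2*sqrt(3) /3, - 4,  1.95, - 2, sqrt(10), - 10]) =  [ - 10, - 4,-2,-1.0, 1/6,8/15, 2 * sqrt(3 ) /3 , sqrt (2),  1.95,pi, sqrt( 10 ),  sqrt(10 ),sqrt( 14 ), sqrt(15), sqrt( 15), 4,6 ]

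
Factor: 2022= 2^1*3^1*337^1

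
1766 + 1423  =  3189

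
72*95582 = 6881904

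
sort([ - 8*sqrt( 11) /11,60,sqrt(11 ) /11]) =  [-8*sqrt( 11) /11, sqrt(11)/11,  60] 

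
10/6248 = 5/3124 = 0.00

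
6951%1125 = 201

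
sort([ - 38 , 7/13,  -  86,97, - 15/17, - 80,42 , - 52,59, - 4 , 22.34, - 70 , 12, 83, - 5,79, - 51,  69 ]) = [-86, - 80, - 70, - 52, -51, - 38, - 5, - 4,-15/17, 7/13, 12,22.34, 42 , 59, 69,  79,  83, 97 ] 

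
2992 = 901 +2091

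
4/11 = 4/11 = 0.36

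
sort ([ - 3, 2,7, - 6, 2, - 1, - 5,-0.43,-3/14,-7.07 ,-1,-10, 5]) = [-10, - 7.07,- 6, - 5, - 3,-1, - 1, - 0.43,  -  3/14  ,  2,  2, 5,  7 ]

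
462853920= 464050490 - 1196570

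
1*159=159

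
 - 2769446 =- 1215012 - 1554434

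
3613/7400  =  3613/7400 = 0.49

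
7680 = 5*1536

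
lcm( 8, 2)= 8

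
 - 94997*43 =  - 4084871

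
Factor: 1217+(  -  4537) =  -3320 = -2^3*5^1*83^1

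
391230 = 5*78246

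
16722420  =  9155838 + 7566582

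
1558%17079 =1558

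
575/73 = 575/73 = 7.88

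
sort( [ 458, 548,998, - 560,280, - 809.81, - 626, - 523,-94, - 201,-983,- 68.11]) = [ - 983,-809.81, - 626, - 560, - 523, - 201, - 94,  -  68.11,280, 458,  548,998] 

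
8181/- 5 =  - 1637 + 4/5 =-1636.20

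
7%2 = 1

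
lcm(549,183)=549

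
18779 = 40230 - 21451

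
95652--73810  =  169462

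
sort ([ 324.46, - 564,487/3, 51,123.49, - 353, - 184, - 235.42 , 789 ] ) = [ - 564, - 353, - 235.42,-184,  51,123.49, 487/3, 324.46,789 ]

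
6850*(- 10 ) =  - 68500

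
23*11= 253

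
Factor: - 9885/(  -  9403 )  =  3^1 *5^1*659^1*9403^( - 1 )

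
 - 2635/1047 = -2635/1047 = - 2.52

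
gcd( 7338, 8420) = 2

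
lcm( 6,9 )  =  18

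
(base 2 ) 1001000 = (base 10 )72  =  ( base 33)26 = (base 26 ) 2k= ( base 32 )28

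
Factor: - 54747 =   -  3^2*7^1  *  11^1*79^1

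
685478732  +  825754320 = 1511233052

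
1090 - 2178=-1088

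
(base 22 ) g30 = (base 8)17202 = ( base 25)cca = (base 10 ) 7810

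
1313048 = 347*3784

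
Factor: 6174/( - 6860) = -9/10 = -2^( - 1)*3^2 * 5^( - 1) 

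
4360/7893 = 4360/7893 = 0.55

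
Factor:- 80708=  - 2^2*20177^1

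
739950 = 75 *9866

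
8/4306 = 4/2153 = 0.00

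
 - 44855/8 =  - 44855/8 = - 5606.88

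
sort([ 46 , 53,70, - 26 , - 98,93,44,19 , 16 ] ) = [ - 98, - 26, 16,19,44,46 , 53,70, 93 ]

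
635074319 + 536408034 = 1171482353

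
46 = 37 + 9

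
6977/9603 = 6977/9603= 0.73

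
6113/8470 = 6113/8470 = 0.72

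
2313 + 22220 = 24533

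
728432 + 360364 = 1088796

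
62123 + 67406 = 129529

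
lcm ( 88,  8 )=88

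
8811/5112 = 979/568 = 1.72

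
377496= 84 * 4494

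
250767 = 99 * 2533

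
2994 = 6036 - 3042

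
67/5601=67/5601 =0.01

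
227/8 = 227/8 = 28.38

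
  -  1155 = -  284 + -871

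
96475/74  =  96475/74 = 1303.72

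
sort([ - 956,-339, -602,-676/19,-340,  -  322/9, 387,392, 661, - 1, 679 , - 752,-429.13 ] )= [ - 956,-752, - 602,  -  429.13,  -  340, - 339, - 322/9, - 676/19, - 1, 387,392,661,679 ] 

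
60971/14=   4355 + 1/14 = 4355.07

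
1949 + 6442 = 8391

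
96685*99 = 9571815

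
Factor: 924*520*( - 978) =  - 469909440 = - 2^6*3^2 *5^1*7^1*11^1*13^1*163^1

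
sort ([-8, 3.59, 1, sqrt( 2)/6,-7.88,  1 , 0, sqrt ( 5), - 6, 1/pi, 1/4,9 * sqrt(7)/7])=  [-8 ,-7.88,-6, 0,sqrt(2)/6,1/4,1/pi, 1, 1 , sqrt(5), 9*sqrt(7) /7, 3.59]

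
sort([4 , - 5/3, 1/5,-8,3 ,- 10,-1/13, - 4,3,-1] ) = [ - 10,-8,-4 , - 5/3,  -  1,-1/13, 1/5,3,  3, 4 ]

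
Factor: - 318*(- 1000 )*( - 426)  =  -2^5*3^2*5^3*53^1*71^1 = - 135468000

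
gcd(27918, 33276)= 282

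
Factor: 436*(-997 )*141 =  -2^2*3^1*47^1*109^1*997^1 = - 61291572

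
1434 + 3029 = 4463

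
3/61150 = 3/61150=0.00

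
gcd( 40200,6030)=2010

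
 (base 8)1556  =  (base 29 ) 118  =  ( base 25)1a3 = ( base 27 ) 15E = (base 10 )878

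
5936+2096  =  8032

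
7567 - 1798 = 5769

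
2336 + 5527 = 7863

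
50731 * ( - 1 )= - 50731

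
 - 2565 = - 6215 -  - 3650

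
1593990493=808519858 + 785470635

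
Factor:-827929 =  - 827929^1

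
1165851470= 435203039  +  730648431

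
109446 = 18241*6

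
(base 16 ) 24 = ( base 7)51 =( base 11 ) 33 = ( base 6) 100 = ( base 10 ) 36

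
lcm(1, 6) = 6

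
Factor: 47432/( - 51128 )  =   - 7^1*11^1*83^( - 1 ) = - 77/83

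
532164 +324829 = 856993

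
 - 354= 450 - 804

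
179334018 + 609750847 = 789084865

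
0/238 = 0 = 0.00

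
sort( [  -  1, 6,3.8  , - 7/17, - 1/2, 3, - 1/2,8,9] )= [-1, - 1/2,-1/2, - 7/17, 3,3.8,  6,  8, 9 ]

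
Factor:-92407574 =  - 2^1*7^1*37^1 * 178393^1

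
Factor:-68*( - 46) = 3128  =  2^3*17^1*23^1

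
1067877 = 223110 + 844767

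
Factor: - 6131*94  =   - 2^1*47^1*6131^1 = - 576314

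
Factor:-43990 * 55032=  - 2^4*3^1*5^1*53^1 * 83^1*2293^1 = - 2420857680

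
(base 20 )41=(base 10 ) 81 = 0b1010001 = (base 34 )2D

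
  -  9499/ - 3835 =161/65 = 2.48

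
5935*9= 53415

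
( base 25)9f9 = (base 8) 13571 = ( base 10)6009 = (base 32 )5RP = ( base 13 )2973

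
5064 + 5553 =10617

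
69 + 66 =135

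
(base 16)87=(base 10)135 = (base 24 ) 5F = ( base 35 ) 3U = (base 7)252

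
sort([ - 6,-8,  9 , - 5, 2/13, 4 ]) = [ - 8, - 6 , - 5 , 2/13,4, 9]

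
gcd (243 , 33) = 3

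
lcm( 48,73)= 3504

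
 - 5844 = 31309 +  - 37153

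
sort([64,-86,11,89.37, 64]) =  [ - 86, 11,64, 64, 89.37]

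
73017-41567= 31450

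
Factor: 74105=5^1*14821^1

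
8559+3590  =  12149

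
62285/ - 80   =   - 779 + 7/16=-778.56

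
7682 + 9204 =16886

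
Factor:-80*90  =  -7200 = - 2^5*  3^2 * 5^2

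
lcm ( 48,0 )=0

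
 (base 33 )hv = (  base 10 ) 592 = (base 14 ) 304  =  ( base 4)21100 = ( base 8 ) 1120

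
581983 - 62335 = 519648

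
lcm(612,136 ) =1224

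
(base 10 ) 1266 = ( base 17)468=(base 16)4f2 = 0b10011110010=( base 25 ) 20g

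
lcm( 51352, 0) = 0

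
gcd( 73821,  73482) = 3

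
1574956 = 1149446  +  425510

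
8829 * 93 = 821097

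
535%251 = 33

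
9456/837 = 3152/279=11.30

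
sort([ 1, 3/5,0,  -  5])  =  [  -  5, 0  ,  3/5,  1 ] 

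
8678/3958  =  2 + 381/1979 = 2.19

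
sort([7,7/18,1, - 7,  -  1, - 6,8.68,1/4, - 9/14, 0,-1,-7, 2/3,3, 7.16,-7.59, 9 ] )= [ -7.59, - 7,-7 , - 6, - 1,  -  1, - 9/14,0,1/4,7/18,2/3,1,3,7, 7.16,8.68,9]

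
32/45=32/45=0.71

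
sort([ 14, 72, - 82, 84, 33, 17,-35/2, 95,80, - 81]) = [-82, - 81, - 35/2, 14, 17,33,  72 , 80, 84, 95 ]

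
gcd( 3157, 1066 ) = 41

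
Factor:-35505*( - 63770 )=2^1*3^3*5^2*7^1*263^1*911^1= 2264153850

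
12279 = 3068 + 9211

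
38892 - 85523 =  - 46631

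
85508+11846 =97354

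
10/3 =3  +  1/3 = 3.33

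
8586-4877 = 3709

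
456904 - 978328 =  - 521424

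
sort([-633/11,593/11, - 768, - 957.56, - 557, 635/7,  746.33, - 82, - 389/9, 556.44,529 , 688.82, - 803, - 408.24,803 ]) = [-957.56, - 803, - 768 , - 557,  -  408.24, - 82, - 633/11, - 389/9,593/11, 635/7 , 529, 556.44,688.82, 746.33, 803]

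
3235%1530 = 175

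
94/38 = 47/19 = 2.47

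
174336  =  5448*32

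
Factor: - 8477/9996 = - 173/204 = - 2^(  -  2)*3^ ( - 1)* 17^ ( - 1)*173^1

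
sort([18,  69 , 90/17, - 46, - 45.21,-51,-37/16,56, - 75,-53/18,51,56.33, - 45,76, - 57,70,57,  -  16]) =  [ - 75, - 57,-51, - 46,-45.21, - 45, - 16,  -  53/18,-37/16, 90/17,18, 51,56,  56.33, 57,  69,70, 76]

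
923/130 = 7 + 1/10 = 7.10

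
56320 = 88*640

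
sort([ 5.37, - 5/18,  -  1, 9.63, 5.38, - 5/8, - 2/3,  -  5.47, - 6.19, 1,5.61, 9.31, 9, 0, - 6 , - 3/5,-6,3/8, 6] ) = [-6.19, - 6,-6 ,- 5.47, - 1, - 2/3,  -  5/8, - 3/5 , - 5/18, 0, 3/8,1, 5.37, 5.38, 5.61, 6,9, 9.31, 9.63]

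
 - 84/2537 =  - 1+2453/2537 = - 0.03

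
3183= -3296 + 6479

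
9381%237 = 138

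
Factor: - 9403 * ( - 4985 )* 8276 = 2^2 *5^1*997^1*2069^1*9403^1 = 387928851580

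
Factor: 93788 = 2^2*23447^1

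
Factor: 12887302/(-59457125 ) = - 2^1 * 5^ ( - 3 )*7^( - 1) * 13^( - 1)*2003^1*3217^1*5227^(  -  1)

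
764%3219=764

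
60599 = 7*8657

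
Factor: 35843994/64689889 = 2^1*3^2*11^( - 1)*311^1*337^1*309521^( - 1) = 1886526/3404731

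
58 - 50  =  8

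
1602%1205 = 397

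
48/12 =4 = 4.00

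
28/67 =28/67=0.42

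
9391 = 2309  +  7082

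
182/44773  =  182/44773 = 0.00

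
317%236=81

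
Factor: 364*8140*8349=24737753040=2^4*3^1*5^1*7^1*11^3*13^1*23^1*37^1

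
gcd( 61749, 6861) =6861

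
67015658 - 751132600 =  - 684116942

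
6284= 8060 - 1776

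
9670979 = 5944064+3726915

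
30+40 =70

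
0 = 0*8244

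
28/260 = 7/65 = 0.11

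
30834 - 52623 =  -21789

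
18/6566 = 9/3283=0.00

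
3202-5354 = - 2152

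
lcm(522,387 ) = 22446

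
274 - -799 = 1073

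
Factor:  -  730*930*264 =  - 179229600 = - 2^5 * 3^2*5^2* 11^1*31^1*73^1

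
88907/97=916  +  55/97  =  916.57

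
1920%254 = 142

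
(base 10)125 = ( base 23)5A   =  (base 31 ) 41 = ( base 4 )1331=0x7d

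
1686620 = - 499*(- 3380) 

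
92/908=23/227= 0.10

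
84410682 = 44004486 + 40406196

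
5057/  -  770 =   -  7  +  333/770 = - 6.57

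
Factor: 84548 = 2^2*23^1*919^1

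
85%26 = 7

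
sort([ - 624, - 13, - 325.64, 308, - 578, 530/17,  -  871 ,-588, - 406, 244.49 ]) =[ - 871, - 624, - 588,-578, - 406, - 325.64 , - 13,530/17, 244.49, 308]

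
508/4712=127/1178 = 0.11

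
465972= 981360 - 515388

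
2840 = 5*568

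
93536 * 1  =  93536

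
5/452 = 5/452=0.01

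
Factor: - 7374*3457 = -2^1*3^1*1229^1*3457^1= - 25491918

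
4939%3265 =1674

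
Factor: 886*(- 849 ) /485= - 752214/485 = - 2^1 * 3^1*5^( - 1)*97^(  -  1)*283^1*443^1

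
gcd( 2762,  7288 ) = 2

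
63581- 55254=8327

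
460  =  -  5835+6295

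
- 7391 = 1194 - 8585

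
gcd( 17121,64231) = 1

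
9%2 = 1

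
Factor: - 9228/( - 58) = 4614/29 = 2^1*3^1*29^ ( - 1 )*769^1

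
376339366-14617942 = 361721424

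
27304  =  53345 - 26041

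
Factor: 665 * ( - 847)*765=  - 430890075 = - 3^2*5^2*7^2*11^2*17^1*19^1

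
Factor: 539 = 7^2*11^1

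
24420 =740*33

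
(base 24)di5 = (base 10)7925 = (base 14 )2c61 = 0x1ef5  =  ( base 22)G85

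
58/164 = 29/82= 0.35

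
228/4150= 114/2075= 0.05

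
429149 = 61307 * 7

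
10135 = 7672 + 2463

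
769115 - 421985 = 347130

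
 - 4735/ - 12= 394 + 7/12 = 394.58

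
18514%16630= 1884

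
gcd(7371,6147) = 9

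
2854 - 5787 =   -  2933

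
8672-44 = 8628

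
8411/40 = 210+11/40 = 210.28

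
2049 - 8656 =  - 6607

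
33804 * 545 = 18423180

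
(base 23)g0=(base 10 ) 368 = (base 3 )111122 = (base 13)224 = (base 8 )560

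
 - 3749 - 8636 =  - 12385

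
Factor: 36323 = 7^1*5189^1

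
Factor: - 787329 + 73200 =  - 714129 = - 3^1*13^1 * 18311^1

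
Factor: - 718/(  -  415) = 2^1 * 5^(-1) *83^(-1 )*359^1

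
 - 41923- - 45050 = 3127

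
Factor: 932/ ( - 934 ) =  - 466/467 = - 2^1*233^1*467^( - 1)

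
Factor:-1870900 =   -  2^2 * 5^2*53^1*353^1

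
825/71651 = 825/71651 = 0.01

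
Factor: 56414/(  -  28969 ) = -2^1*59^( - 1)*67^1*421^1*491^( - 1) 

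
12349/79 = 12349/79 = 156.32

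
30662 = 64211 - 33549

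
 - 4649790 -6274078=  - 10923868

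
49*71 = 3479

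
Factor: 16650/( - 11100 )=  - 2^( - 1)*3^1=- 3/2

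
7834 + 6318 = 14152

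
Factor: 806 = 2^1*13^1*31^1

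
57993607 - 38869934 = 19123673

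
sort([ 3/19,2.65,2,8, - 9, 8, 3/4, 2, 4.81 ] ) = [ - 9, 3/19,3/4,2,  2,2.65 , 4.81,8,8]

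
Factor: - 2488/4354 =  - 2^2*7^ ( - 1 ) = - 4/7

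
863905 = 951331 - 87426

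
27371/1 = 27371 =27371.00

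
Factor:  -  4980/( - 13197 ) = 20/53   =  2^2*5^1*53^( - 1 )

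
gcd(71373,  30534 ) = 3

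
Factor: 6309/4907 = 3^2 * 7^ ( - 1) = 9/7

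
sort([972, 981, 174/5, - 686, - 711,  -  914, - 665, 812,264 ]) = [ - 914, - 711,-686, - 665, 174/5,  264, 812, 972, 981] 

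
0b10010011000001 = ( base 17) 1F98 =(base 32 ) 961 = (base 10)9409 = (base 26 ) DNN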